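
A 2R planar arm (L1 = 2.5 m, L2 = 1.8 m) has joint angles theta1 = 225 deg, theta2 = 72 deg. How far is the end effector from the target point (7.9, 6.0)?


End effector via forward kinematics:
x = L1*cos(t1) + L2*cos(t1+t2) = -0.9506
y = L1*sin(t1) + L2*sin(t1+t2) = -3.3716
Distance to target:
d = sqrt((7.9 - -0.9506)^2 + (6.0 - -3.3716)^2)
= sqrt(78.3328 + 87.8265)
= 12.8903 m


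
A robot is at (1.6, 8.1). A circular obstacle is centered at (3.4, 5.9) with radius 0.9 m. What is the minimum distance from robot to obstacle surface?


center_dist = sqrt((1.6-3.4)^2 + (8.1-5.9)^2)
= sqrt(3.24 + 4.84)
= 2.8425
min_dist = center_dist - radius = 2.8425 - 0.9 = 1.9425 m


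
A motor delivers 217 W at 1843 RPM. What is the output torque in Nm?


omega = 1843 * 2*pi/60 = 192.9985 rad/s
tau = P / omega = 217 / 192.9985
= 1.1244 Nm


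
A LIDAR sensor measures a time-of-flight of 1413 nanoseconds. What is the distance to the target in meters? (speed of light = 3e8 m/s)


tof = 1413 ns = 1.413e-06 s
dist = c * tof / 2
= 3e8 * 1.413e-06 / 2
= 211.95 m


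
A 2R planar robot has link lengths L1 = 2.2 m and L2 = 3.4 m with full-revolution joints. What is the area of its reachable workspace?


r_max = L1 + L2 = 5.6 m
r_min = |L1 - L2| = 1.2 m
Area = pi*(r_max^2 - r_min^2)
= pi*(31.36 - 1.44)
= pi * 29.92
= 93.9965 m^2


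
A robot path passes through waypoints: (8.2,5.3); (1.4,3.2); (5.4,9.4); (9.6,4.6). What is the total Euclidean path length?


Segment lengths:
  seg1 = sqrt((-6.8)^2 + (-2.1)^2) = 7.1169
  seg2 = sqrt((4.0)^2 + (6.2)^2) = 7.3783
  seg3 = sqrt((4.2)^2 + (-4.8)^2) = 6.3781
Total = 20.8733


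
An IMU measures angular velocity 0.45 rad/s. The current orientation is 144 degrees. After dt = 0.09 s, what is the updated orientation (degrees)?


delta_theta = w * dt = 0.45 * 0.09 = 0.0405 rad
= 2.3205 deg
theta_new = 144 + 2.3205 = 146.3205 deg


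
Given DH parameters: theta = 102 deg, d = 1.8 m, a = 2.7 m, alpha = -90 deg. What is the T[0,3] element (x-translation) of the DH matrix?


T[0,3] = a * cos(theta)
= 2.7 * cos(102 deg)
= 2.7 * -0.2079
= -0.5614


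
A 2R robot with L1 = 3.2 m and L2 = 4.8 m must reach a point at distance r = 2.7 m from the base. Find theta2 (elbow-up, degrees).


cos(theta2) = (r^2 - L1^2 - L2^2) / (2*L1*L2)
cos(theta2) = (7.29 - 10.24 - 23.04) / 30.72
cos(theta2) = -0.846029
theta2 = 147.7823 degrees


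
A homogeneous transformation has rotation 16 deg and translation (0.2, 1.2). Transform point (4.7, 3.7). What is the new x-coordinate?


x' = cos(theta)*px - sin(theta)*py + tx
= 0.9613*4.7 - 0.2756*3.7 + 0.2
= 3.6981


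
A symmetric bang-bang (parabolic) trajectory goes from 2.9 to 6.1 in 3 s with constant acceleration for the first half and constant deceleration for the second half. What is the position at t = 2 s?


Symmetric rest-to-rest: each phase covers (pf-p0)/2 in time T/2. 0.5*a*(T/2)^2 = (pf-p0)/2 => a = 4*(pf-p0)/T^2
a = 4*(6.1-2.9)/3^2 = 1.4222
t = 2 is in the deceleration phase (t > T/2).
p = pf - 0.5*a*(T-t)^2 = 6.1 - 0.5*1.4222*1^2
= 5.3889


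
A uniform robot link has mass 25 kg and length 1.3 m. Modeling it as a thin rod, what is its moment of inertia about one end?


I = (1/3) * m * L^2
= (1/3) * 25 * 1.3^2
= 0.333333 * 25 * 1.69
= 14.0833 kg*m^2


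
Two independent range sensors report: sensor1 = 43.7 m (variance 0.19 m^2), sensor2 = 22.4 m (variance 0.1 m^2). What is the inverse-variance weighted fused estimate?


w1 = (1/var1) / (1/var1 + 1/var2)
   = 5.2632 / (5.2632 + 10.0) = 0.3448
w2 = 1 - w1 = 0.6552
fused = w1*s1 + w2*s2 = 15.069 + 14.6759
= 29.7448 m


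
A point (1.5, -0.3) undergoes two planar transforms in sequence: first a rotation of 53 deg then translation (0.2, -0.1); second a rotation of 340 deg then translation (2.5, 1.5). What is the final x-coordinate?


After transform 1:
x1 = cos(53)*1.5 - sin(53)*-0.3 + 0.2 = 1.3423
y1 = sin(53)*1.5 + cos(53)*-0.3 + -0.1 = 0.9174
After transform 2:
x2 = cos(340)*1.3423 - sin(340)*0.9174 + 2.5
= 4.0751


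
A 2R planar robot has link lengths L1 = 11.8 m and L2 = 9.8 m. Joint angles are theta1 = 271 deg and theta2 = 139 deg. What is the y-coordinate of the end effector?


Convert angles to radians: theta1 = 4.7298, theta2 = 2.426
y = L1*sin(theta1) + L2*sin(theta1+theta2)
y = -11.7982 + 7.5072
y = -4.291


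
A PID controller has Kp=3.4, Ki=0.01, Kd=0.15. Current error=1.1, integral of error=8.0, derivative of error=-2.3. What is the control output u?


u = Kp*e + Ki*int(e) + Kd*de/dt
= 3.4*1.1 + 0.01*8.0 + 0.15*(-2.3)
= 3.74 + 0.08 + -0.345
= 3.475


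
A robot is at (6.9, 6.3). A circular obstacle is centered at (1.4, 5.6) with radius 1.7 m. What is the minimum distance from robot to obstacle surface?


center_dist = sqrt((6.9-1.4)^2 + (6.3-5.6)^2)
= sqrt(30.25 + 0.49)
= 5.5444
min_dist = center_dist - radius = 5.5444 - 1.7 = 3.8444 m


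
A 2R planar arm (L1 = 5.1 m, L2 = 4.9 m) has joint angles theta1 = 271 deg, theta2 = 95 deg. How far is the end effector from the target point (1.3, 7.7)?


End effector via forward kinematics:
x = L1*cos(t1) + L2*cos(t1+t2) = 4.9622
y = L1*sin(t1) + L2*sin(t1+t2) = -4.587
Distance to target:
d = sqrt((1.3 - 4.9622)^2 + (7.7 - -4.587)^2)
= sqrt(13.4114 + 150.9712)
= 12.8212 m


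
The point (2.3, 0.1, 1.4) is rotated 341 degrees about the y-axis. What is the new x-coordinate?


Rotation about y-axis: x' = x*cos(theta) + z*sin(theta)
= 2.3 * 0.9455 + 1.4 * -0.3256
= 1.7189


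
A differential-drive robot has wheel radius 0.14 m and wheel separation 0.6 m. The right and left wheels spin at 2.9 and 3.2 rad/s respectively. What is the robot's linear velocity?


vR = r*wR = 0.14*2.9 = 0.406 m/s
vL = r*wL = 0.14*3.2 = 0.448 m/s
v = (vR+vL)/2 = 0.427 m/s
omega = (vR-vL)/L = -0.07 rad/s
linear velocity = 0.427 m/s


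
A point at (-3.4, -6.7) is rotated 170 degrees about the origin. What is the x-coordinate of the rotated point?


x' = x*cos(theta) - y*sin(theta)
cos(170 deg) = -0.9848, sin(170 deg) = 0.1736
x' = -3.4 * -0.9848 - -6.7 * 0.1736
= 3.3483 - -1.1634
= 4.5118


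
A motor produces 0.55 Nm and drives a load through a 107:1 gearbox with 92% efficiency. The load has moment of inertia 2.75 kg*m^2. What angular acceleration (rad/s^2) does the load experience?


tau_out = tau_motor * N * eta
= 0.55 * 107 * 0.92 = 54.142 Nm
alpha = tau_out / I = 54.142 / 2.75
= 19.688 rad/s^2


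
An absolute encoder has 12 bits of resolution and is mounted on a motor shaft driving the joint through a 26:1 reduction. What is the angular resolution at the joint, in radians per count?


counts = 2^12 = 4096
effective counts at joint = 4096 * 26 = 106496
resolution = 2*pi / 106496
= 5.8999e-05 rad/count


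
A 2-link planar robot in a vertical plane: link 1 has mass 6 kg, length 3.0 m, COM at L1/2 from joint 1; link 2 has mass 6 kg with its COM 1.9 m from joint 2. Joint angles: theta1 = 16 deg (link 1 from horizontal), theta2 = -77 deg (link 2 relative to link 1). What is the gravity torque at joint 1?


Horizontal distance from joint 1 to link-1 COM:
  x_c1 = (L1/2)*cos(t1) = 1.5 * 0.9613 = 1.4419 m
Horizontal distance from joint 1 to link-2 COM:
  x_c2 = L1*cos(t1) + Lc2*cos(t1+t2)
       = 3.0*0.9613 + 1.9*0.4848 = 3.8049 m
tau1 = m1*g*x_c1 + m2*g*x_c2
     = 6*9.81*1.4419 + 6*9.81*3.8049
     = 84.8698 + 223.9578
     = 308.8276 Nm


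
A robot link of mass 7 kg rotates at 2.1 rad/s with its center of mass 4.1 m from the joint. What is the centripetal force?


F = m * omega^2 * r
= 7 * 2.1^2 * 4.1
= 7 * 4.41 * 4.1
= 126.567 N


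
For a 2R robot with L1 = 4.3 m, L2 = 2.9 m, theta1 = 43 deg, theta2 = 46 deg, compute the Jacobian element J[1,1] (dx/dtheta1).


J[1,1] = -L1*sin(t1) - L2*sin(t1+t2)
= -4.3*sin(43) - 2.9*sin(89)
= -5.8322


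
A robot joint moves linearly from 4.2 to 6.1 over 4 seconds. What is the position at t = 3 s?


s = t/T = 3/4 = 0.75
p(t) = p0 + (pf-p0)*s
= 4.2 + (6.1 - 4.2) * 0.75
= 5.625


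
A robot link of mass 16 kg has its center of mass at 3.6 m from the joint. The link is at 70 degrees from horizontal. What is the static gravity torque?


tau = m*g*L*cos(angle)
= 16 * 9.81 * 3.6 * cos(70 deg)
= 16 * 9.81 * 3.6 * 0.342
= 193.2605 Nm


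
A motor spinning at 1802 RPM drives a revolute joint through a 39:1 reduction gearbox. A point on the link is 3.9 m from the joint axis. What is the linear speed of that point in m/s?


omega_motor = 1802 * 2*pi/60 = 188.705 rad/s
omega_joint = omega_motor / 39 = 4.8386 rad/s
v = omega_joint * r = 4.8386 * 3.9
= 18.8705 m/s


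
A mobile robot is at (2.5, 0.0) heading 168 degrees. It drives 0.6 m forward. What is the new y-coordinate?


y_new = y0 + d*sin(theta)
= 0.0 + 0.6*sin(168)
= 0.0 + 0.1247
= 0.1247


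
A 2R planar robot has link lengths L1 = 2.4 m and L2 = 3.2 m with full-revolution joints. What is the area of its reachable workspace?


r_max = L1 + L2 = 5.6 m
r_min = |L1 - L2| = 0.8 m
Area = pi*(r_max^2 - r_min^2)
= pi*(31.36 - 0.64)
= pi * 30.72
= 96.5097 m^2


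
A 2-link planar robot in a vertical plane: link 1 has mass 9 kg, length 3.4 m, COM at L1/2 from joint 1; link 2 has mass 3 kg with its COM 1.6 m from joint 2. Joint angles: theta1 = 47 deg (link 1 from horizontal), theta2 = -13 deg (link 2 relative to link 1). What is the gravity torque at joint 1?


Horizontal distance from joint 1 to link-1 COM:
  x_c1 = (L1/2)*cos(t1) = 1.7 * 0.682 = 1.1594 m
Horizontal distance from joint 1 to link-2 COM:
  x_c2 = L1*cos(t1) + Lc2*cos(t1+t2)
       = 3.4*0.682 + 1.6*0.829 = 3.6453 m
tau1 = m1*g*x_c1 + m2*g*x_c2
     = 9*9.81*1.1594 + 3*9.81*3.6453
     = 102.3632 + 107.2798
     = 209.643 Nm


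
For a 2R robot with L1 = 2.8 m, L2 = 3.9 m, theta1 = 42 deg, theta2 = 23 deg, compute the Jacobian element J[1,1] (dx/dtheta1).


J[1,1] = -L1*sin(t1) - L2*sin(t1+t2)
= -2.8*sin(42) - 3.9*sin(65)
= -5.4082


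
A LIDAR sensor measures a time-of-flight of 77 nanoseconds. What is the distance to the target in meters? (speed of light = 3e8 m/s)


tof = 77 ns = 7.7e-08 s
dist = c * tof / 2
= 3e8 * 7.7e-08 / 2
= 11.55 m


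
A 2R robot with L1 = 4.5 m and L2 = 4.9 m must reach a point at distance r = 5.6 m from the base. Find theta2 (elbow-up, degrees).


cos(theta2) = (r^2 - L1^2 - L2^2) / (2*L1*L2)
cos(theta2) = (31.36 - 20.25 - 24.01) / 44.1
cos(theta2) = -0.292517
theta2 = 107.0087 degrees


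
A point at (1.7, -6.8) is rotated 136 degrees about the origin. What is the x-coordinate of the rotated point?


x' = x*cos(theta) - y*sin(theta)
cos(136 deg) = -0.7193, sin(136 deg) = 0.6947
x' = 1.7 * -0.7193 - -6.8 * 0.6947
= -1.2229 - -4.7237
= 3.5008


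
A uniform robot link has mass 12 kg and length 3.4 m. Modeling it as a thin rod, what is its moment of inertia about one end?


I = (1/3) * m * L^2
= (1/3) * 12 * 3.4^2
= 0.333333 * 12 * 11.56
= 46.24 kg*m^2


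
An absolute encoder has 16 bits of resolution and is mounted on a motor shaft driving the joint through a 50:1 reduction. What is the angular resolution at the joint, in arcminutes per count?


counts = 2^16 = 65536
effective counts at joint = 65536 * 50 = 3276800
resolution = 360*60 / 3276800
= 0.0066 arcmin/count


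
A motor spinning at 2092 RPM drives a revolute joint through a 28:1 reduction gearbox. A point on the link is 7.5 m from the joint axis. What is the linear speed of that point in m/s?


omega_motor = 2092 * 2*pi/60 = 219.0737 rad/s
omega_joint = omega_motor / 28 = 7.8241 rad/s
v = omega_joint * r = 7.8241 * 7.5
= 58.6805 m/s


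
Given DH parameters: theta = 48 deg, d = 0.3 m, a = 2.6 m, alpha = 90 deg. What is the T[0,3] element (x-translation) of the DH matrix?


T[0,3] = a * cos(theta)
= 2.6 * cos(48 deg)
= 2.6 * 0.6691
= 1.7397


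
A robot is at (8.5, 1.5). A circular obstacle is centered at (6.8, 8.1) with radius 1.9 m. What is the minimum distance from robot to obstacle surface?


center_dist = sqrt((8.5-6.8)^2 + (1.5-8.1)^2)
= sqrt(2.89 + 43.56)
= 6.8154
min_dist = center_dist - radius = 6.8154 - 1.9 = 4.9154 m


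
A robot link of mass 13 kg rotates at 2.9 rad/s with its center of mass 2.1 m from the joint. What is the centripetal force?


F = m * omega^2 * r
= 13 * 2.9^2 * 2.1
= 13 * 8.41 * 2.1
= 229.593 N


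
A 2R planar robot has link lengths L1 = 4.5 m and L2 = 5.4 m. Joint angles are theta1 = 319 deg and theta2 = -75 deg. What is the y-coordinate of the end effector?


Convert angles to radians: theta1 = 5.5676, theta2 = -1.309
y = L1*sin(theta1) + L2*sin(theta1+theta2)
y = -2.9523 + -4.8535
y = -7.8058


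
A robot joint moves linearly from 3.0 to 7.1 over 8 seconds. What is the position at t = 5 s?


s = t/T = 5/8 = 0.625
p(t) = p0 + (pf-p0)*s
= 3.0 + (7.1 - 3.0) * 0.625
= 5.5625


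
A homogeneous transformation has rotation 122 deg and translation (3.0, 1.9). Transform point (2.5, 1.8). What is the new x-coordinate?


x' = cos(theta)*px - sin(theta)*py + tx
= -0.5299*2.5 - 0.848*1.8 + 3.0
= 0.1487


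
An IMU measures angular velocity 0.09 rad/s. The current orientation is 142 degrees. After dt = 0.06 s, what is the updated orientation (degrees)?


delta_theta = w * dt = 0.09 * 0.06 = 0.0054 rad
= 0.3094 deg
theta_new = 142 + 0.3094 = 142.3094 deg


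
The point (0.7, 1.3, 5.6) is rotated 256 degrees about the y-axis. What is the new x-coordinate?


Rotation about y-axis: x' = x*cos(theta) + z*sin(theta)
= 0.7 * -0.2419 + 5.6 * -0.9703
= -5.603


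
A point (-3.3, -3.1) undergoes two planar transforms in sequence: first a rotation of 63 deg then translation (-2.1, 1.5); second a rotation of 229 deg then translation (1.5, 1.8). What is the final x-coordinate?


After transform 1:
x1 = cos(63)*-3.3 - sin(63)*-3.1 + -2.1 = -0.836
y1 = sin(63)*-3.3 + cos(63)*-3.1 + 1.5 = -2.8477
After transform 2:
x2 = cos(229)*-0.836 - sin(229)*-2.8477 + 1.5
= -0.1007


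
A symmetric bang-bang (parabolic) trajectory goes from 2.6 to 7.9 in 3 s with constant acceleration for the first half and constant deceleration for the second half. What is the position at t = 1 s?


Symmetric rest-to-rest: each phase covers (pf-p0)/2 in time T/2. 0.5*a*(T/2)^2 = (pf-p0)/2 => a = 4*(pf-p0)/T^2
a = 4*(7.9-2.6)/3^2 = 2.3556
t = 1 is in the acceleration phase (t <= T/2).
p = p0 + 0.5*a*t^2 = 2.6 + 0.5*2.3556*1^2
= 3.7778


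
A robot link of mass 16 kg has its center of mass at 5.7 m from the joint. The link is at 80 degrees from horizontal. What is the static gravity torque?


tau = m*g*L*cos(angle)
= 16 * 9.81 * 5.7 * cos(80 deg)
= 16 * 9.81 * 5.7 * 0.1736
= 155.3582 Nm


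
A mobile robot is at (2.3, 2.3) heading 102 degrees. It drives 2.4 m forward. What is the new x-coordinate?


x_new = x0 + d*cos(theta)
= 2.3 + 2.4*cos(102)
= 2.3 + -0.499
= 1.801


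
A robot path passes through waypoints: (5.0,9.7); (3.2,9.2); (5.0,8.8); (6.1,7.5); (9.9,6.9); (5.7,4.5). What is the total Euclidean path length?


Segment lengths:
  seg1 = sqrt((-1.8)^2 + (-0.5)^2) = 1.8682
  seg2 = sqrt((1.8)^2 + (-0.4)^2) = 1.8439
  seg3 = sqrt((1.1)^2 + (-1.3)^2) = 1.7029
  seg4 = sqrt((3.8)^2 + (-0.6)^2) = 3.8471
  seg5 = sqrt((-4.2)^2 + (-2.4)^2) = 4.8374
Total = 14.0994


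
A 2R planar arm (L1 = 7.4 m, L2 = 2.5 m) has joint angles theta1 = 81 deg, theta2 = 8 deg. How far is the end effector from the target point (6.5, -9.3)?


End effector via forward kinematics:
x = L1*cos(t1) + L2*cos(t1+t2) = 1.2012
y = L1*sin(t1) + L2*sin(t1+t2) = 9.8085
Distance to target:
d = sqrt((6.5 - 1.2012)^2 + (-9.3 - 9.8085)^2)
= sqrt(28.0768 + 365.1353)
= 19.8296 m


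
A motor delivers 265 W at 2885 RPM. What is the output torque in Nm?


omega = 2885 * 2*pi/60 = 302.1165 rad/s
tau = P / omega = 265 / 302.1165
= 0.8771 Nm


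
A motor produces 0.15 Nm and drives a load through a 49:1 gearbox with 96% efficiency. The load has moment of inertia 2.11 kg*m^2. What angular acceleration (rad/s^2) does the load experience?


tau_out = tau_motor * N * eta
= 0.15 * 49 * 0.96 = 7.056 Nm
alpha = tau_out / I = 7.056 / 2.11
= 3.3441 rad/s^2


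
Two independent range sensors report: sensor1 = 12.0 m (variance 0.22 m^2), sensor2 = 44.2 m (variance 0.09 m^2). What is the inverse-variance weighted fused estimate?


w1 = (1/var1) / (1/var1 + 1/var2)
   = 4.5455 / (4.5455 + 11.1111) = 0.2903
w2 = 1 - w1 = 0.7097
fused = w1*s1 + w2*s2 = 3.4839 + 31.3677
= 34.8516 m


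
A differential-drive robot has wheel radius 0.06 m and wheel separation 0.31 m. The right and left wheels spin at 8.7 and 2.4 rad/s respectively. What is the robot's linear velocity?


vR = r*wR = 0.06*8.7 = 0.522 m/s
vL = r*wL = 0.06*2.4 = 0.144 m/s
v = (vR+vL)/2 = 0.333 m/s
omega = (vR-vL)/L = 1.2194 rad/s
linear velocity = 0.333 m/s


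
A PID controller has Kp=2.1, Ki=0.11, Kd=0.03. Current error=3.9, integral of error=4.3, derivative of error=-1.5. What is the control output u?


u = Kp*e + Ki*int(e) + Kd*de/dt
= 2.1*3.9 + 0.11*4.3 + 0.03*(-1.5)
= 8.19 + 0.473 + -0.045
= 8.618


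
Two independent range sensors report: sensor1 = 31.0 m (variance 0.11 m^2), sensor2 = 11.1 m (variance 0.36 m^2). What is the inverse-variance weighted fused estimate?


w1 = (1/var1) / (1/var1 + 1/var2)
   = 9.0909 / (9.0909 + 2.7778) = 0.766
w2 = 1 - w1 = 0.234
fused = w1*s1 + w2*s2 = 23.7447 + 2.5979
= 26.3426 m


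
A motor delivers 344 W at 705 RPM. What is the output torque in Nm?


omega = 705 * 2*pi/60 = 73.8274 rad/s
tau = P / omega = 344 / 73.8274
= 4.6595 Nm


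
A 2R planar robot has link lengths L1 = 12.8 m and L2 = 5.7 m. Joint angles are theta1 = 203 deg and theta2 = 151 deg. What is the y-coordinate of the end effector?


Convert angles to radians: theta1 = 3.543, theta2 = 2.6354
y = L1*sin(theta1) + L2*sin(theta1+theta2)
y = -5.0014 + -0.5958
y = -5.5972


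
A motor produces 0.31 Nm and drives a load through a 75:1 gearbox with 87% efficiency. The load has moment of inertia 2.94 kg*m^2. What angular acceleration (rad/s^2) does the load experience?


tau_out = tau_motor * N * eta
= 0.31 * 75 * 0.87 = 20.2275 Nm
alpha = tau_out / I = 20.2275 / 2.94
= 6.8801 rad/s^2


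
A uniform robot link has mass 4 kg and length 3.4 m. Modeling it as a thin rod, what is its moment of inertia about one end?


I = (1/3) * m * L^2
= (1/3) * 4 * 3.4^2
= 0.333333 * 4 * 11.56
= 15.4133 kg*m^2


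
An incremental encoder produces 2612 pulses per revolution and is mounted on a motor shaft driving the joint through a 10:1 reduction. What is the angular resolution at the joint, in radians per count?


counts per rev = 2612
effective counts at joint = 2612 * 10 = 26120
resolution = 2*pi / 26120
= 2.4055e-04 rad/count


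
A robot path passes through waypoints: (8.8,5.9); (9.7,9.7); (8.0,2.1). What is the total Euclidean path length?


Segment lengths:
  seg1 = sqrt((0.9)^2 + (3.8)^2) = 3.9051
  seg2 = sqrt((-1.7)^2 + (-7.6)^2) = 7.7878
Total = 11.6929


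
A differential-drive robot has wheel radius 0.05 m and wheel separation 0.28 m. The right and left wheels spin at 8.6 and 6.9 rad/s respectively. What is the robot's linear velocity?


vR = r*wR = 0.05*8.6 = 0.43 m/s
vL = r*wL = 0.05*6.9 = 0.345 m/s
v = (vR+vL)/2 = 0.3875 m/s
omega = (vR-vL)/L = 0.3036 rad/s
linear velocity = 0.3875 m/s


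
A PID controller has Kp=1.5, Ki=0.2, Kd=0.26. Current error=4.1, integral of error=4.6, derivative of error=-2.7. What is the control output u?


u = Kp*e + Ki*int(e) + Kd*de/dt
= 1.5*4.1 + 0.2*4.6 + 0.26*(-2.7)
= 6.15 + 0.92 + -0.702
= 6.368


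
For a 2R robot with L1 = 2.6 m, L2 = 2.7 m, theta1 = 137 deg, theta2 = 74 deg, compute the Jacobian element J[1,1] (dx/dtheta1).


J[1,1] = -L1*sin(t1) - L2*sin(t1+t2)
= -2.6*sin(137) - 2.7*sin(211)
= -0.3826


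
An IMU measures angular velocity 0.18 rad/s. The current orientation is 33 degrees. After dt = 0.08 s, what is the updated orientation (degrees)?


delta_theta = w * dt = 0.18 * 0.08 = 0.0144 rad
= 0.8251 deg
theta_new = 33 + 0.8251 = 33.8251 deg


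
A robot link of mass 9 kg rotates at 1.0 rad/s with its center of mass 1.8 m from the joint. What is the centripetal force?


F = m * omega^2 * r
= 9 * 1.0^2 * 1.8
= 9 * 1.0 * 1.8
= 16.2 N


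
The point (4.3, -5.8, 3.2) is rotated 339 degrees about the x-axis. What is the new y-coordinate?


Rotation about x-axis: y' = y*cos(theta) - z*sin(theta)
= -5.8 * 0.9336 - 3.2 * -0.3584
= -4.268


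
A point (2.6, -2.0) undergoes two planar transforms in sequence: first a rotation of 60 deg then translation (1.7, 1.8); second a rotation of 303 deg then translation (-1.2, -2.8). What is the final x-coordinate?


After transform 1:
x1 = cos(60)*2.6 - sin(60)*-2.0 + 1.7 = 4.7321
y1 = sin(60)*2.6 + cos(60)*-2.0 + 1.8 = 3.0517
After transform 2:
x2 = cos(303)*4.7321 - sin(303)*3.0517 + -1.2
= 3.9366


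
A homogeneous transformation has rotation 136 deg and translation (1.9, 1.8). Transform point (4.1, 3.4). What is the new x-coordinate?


x' = cos(theta)*px - sin(theta)*py + tx
= -0.7193*4.1 - 0.6947*3.4 + 1.9
= -3.4111


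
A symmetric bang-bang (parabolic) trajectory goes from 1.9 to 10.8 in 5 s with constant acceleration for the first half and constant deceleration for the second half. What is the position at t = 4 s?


Symmetric rest-to-rest: each phase covers (pf-p0)/2 in time T/2. 0.5*a*(T/2)^2 = (pf-p0)/2 => a = 4*(pf-p0)/T^2
a = 4*(10.8-1.9)/5^2 = 1.424
t = 4 is in the deceleration phase (t > T/2).
p = pf - 0.5*a*(T-t)^2 = 10.8 - 0.5*1.424*1^2
= 10.088


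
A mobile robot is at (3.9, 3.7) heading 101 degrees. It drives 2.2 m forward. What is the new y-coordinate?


y_new = y0 + d*sin(theta)
= 3.7 + 2.2*sin(101)
= 3.7 + 2.1596
= 5.8596


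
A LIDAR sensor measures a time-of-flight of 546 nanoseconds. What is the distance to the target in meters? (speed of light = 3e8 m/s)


tof = 546 ns = 5.46e-07 s
dist = c * tof / 2
= 3e8 * 5.46e-07 / 2
= 81.9 m


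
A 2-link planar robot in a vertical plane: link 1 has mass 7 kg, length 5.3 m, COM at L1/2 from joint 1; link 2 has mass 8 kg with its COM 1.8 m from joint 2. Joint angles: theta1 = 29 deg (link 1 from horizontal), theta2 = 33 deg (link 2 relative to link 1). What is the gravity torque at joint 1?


Horizontal distance from joint 1 to link-1 COM:
  x_c1 = (L1/2)*cos(t1) = 2.65 * 0.8746 = 2.3177 m
Horizontal distance from joint 1 to link-2 COM:
  x_c2 = L1*cos(t1) + Lc2*cos(t1+t2)
       = 5.3*0.8746 + 1.8*0.4695 = 5.4805 m
tau1 = m1*g*x_c1 + m2*g*x_c2
     = 7*9.81*2.3177 + 8*9.81*5.4805
     = 159.1594 + 430.1123
     = 589.2716 Nm


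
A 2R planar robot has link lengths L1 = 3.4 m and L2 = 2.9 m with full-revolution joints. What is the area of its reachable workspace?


r_max = L1 + L2 = 6.3 m
r_min = |L1 - L2| = 0.5 m
Area = pi*(r_max^2 - r_min^2)
= pi*(39.69 - 0.25)
= pi * 39.44
= 123.9044 m^2


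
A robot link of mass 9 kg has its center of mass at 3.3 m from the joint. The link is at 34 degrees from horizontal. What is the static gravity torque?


tau = m*g*L*cos(angle)
= 9 * 9.81 * 3.3 * cos(34 deg)
= 9 * 9.81 * 3.3 * 0.829
= 241.5459 Nm


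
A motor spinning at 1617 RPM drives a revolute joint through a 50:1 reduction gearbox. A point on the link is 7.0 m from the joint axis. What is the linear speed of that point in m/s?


omega_motor = 1617 * 2*pi/60 = 169.3318 rad/s
omega_joint = omega_motor / 50 = 3.3866 rad/s
v = omega_joint * r = 3.3866 * 7.0
= 23.7065 m/s


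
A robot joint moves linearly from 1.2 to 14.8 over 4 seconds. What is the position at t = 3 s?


s = t/T = 3/4 = 0.75
p(t) = p0 + (pf-p0)*s
= 1.2 + (14.8 - 1.2) * 0.75
= 11.4


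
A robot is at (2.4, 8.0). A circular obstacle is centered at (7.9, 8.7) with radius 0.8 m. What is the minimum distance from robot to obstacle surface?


center_dist = sqrt((2.4-7.9)^2 + (8.0-8.7)^2)
= sqrt(30.25 + 0.49)
= 5.5444
min_dist = center_dist - radius = 5.5444 - 0.8 = 4.7444 m


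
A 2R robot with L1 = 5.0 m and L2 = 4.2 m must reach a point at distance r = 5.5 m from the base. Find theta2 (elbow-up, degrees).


cos(theta2) = (r^2 - L1^2 - L2^2) / (2*L1*L2)
cos(theta2) = (30.25 - 25.0 - 17.64) / 42.0
cos(theta2) = -0.295
theta2 = 107.1575 degrees


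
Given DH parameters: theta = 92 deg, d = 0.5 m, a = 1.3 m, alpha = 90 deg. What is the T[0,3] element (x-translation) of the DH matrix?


T[0,3] = a * cos(theta)
= 1.3 * cos(92 deg)
= 1.3 * -0.0349
= -0.0454


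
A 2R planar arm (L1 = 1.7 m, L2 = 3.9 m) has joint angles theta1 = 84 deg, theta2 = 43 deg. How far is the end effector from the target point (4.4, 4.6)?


End effector via forward kinematics:
x = L1*cos(t1) + L2*cos(t1+t2) = -2.1694
y = L1*sin(t1) + L2*sin(t1+t2) = 4.8054
Distance to target:
d = sqrt((4.4 - -2.1694)^2 + (4.6 - 4.8054)^2)
= sqrt(43.1568 + 0.0422)
= 6.5726 m


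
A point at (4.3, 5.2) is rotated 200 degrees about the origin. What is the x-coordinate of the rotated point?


x' = x*cos(theta) - y*sin(theta)
cos(200 deg) = -0.9397, sin(200 deg) = -0.342
x' = 4.3 * -0.9397 - 5.2 * -0.342
= -4.0407 - -1.7785
= -2.2622


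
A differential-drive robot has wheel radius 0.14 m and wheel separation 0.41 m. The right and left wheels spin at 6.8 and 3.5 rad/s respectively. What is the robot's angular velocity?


vR = r*wR = 0.14*6.8 = 0.952 m/s
vL = r*wL = 0.14*3.5 = 0.49 m/s
v = (vR+vL)/2 = 0.721 m/s
omega = (vR-vL)/L = 1.1268 rad/s
angular velocity = 1.1268 rad/s


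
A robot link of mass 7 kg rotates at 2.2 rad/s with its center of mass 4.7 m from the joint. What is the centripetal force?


F = m * omega^2 * r
= 7 * 2.2^2 * 4.7
= 7 * 4.84 * 4.7
= 159.236 N


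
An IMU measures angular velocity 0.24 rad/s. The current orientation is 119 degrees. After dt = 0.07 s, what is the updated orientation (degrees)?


delta_theta = w * dt = 0.24 * 0.07 = 0.0168 rad
= 0.9626 deg
theta_new = 119 + 0.9626 = 119.9626 deg


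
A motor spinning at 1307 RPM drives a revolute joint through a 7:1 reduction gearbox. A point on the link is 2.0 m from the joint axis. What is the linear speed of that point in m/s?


omega_motor = 1307 * 2*pi/60 = 136.8687 rad/s
omega_joint = omega_motor / 7 = 19.5527 rad/s
v = omega_joint * r = 19.5527 * 2.0
= 39.1053 m/s


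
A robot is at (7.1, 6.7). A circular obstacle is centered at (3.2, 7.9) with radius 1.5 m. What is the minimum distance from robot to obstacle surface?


center_dist = sqrt((7.1-3.2)^2 + (6.7-7.9)^2)
= sqrt(15.21 + 1.44)
= 4.0804
min_dist = center_dist - radius = 4.0804 - 1.5 = 2.5804 m


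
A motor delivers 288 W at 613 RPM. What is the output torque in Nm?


omega = 613 * 2*pi/60 = 64.1932 rad/s
tau = P / omega = 288 / 64.1932
= 4.4865 Nm


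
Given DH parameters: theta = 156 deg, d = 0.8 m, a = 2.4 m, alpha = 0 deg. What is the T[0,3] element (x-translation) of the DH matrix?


T[0,3] = a * cos(theta)
= 2.4 * cos(156 deg)
= 2.4 * -0.9135
= -2.1925


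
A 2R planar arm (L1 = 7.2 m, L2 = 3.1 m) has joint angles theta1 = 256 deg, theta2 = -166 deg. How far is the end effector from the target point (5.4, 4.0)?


End effector via forward kinematics:
x = L1*cos(t1) + L2*cos(t1+t2) = -1.7418
y = L1*sin(t1) + L2*sin(t1+t2) = -3.8861
Distance to target:
d = sqrt((5.4 - -1.7418)^2 + (4.0 - -3.8861)^2)
= sqrt(51.0058 + 62.191)
= 10.6394 m


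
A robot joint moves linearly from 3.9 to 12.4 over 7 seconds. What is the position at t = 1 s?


s = t/T = 1/7 = 0.1429
p(t) = p0 + (pf-p0)*s
= 3.9 + (12.4 - 3.9) * 0.1429
= 5.1143


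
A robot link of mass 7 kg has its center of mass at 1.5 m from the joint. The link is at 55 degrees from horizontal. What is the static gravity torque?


tau = m*g*L*cos(angle)
= 7 * 9.81 * 1.5 * cos(55 deg)
= 7 * 9.81 * 1.5 * 0.5736
= 59.0812 Nm


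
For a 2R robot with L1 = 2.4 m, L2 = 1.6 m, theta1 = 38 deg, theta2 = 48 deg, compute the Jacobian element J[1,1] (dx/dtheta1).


J[1,1] = -L1*sin(t1) - L2*sin(t1+t2)
= -2.4*sin(38) - 1.6*sin(86)
= -3.0737


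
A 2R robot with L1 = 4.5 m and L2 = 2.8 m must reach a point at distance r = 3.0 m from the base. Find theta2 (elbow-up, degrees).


cos(theta2) = (r^2 - L1^2 - L2^2) / (2*L1*L2)
cos(theta2) = (9.0 - 20.25 - 7.84) / 25.2
cos(theta2) = -0.75754
theta2 = 139.2478 degrees


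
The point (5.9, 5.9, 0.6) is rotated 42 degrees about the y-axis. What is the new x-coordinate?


Rotation about y-axis: x' = x*cos(theta) + z*sin(theta)
= 5.9 * 0.7431 + 0.6 * 0.6691
= 4.786


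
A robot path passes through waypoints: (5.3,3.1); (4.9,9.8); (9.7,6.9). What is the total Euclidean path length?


Segment lengths:
  seg1 = sqrt((-0.4)^2 + (6.7)^2) = 6.7119
  seg2 = sqrt((4.8)^2 + (-2.9)^2) = 5.608
Total = 12.32


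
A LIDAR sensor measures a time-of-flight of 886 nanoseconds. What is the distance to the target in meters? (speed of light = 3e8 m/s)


tof = 886 ns = 8.86e-07 s
dist = c * tof / 2
= 3e8 * 8.86e-07 / 2
= 132.9 m


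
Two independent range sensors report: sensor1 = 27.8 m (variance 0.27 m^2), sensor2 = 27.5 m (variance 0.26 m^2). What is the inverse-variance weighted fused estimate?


w1 = (1/var1) / (1/var1 + 1/var2)
   = 3.7037 / (3.7037 + 3.8462) = 0.4906
w2 = 1 - w1 = 0.5094
fused = w1*s1 + w2*s2 = 13.6377 + 14.0094
= 27.6472 m


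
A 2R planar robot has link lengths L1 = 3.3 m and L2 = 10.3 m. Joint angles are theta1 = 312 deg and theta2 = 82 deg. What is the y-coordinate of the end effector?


Convert angles to radians: theta1 = 5.4454, theta2 = 1.4312
y = L1*sin(theta1) + L2*sin(theta1+theta2)
y = -2.4524 + 5.7597
y = 3.3073


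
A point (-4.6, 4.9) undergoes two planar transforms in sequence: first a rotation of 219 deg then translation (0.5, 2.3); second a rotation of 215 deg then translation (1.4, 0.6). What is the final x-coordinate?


After transform 1:
x1 = cos(219)*-4.6 - sin(219)*4.9 + 0.5 = 7.1585
y1 = sin(219)*-4.6 + cos(219)*4.9 + 2.3 = 1.3869
After transform 2:
x2 = cos(215)*7.1585 - sin(215)*1.3869 + 1.4
= -3.6685


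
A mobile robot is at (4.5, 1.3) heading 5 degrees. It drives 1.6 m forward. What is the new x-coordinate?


x_new = x0 + d*cos(theta)
= 4.5 + 1.6*cos(5)
= 4.5 + 1.5939
= 6.0939


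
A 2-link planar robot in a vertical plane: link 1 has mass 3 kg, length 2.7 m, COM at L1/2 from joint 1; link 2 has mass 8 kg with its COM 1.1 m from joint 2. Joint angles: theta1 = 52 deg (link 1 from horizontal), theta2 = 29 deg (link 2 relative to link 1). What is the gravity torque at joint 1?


Horizontal distance from joint 1 to link-1 COM:
  x_c1 = (L1/2)*cos(t1) = 1.35 * 0.6157 = 0.8311 m
Horizontal distance from joint 1 to link-2 COM:
  x_c2 = L1*cos(t1) + Lc2*cos(t1+t2)
       = 2.7*0.6157 + 1.1*0.1564 = 1.8344 m
tau1 = m1*g*x_c1 + m2*g*x_c2
     = 3*9.81*0.8311 + 8*9.81*1.8344
     = 24.4605 + 143.9609
     = 168.4214 Nm


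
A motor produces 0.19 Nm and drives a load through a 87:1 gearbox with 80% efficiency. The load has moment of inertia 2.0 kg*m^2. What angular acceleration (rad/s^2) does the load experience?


tau_out = tau_motor * N * eta
= 0.19 * 87 * 0.8 = 13.224 Nm
alpha = tau_out / I = 13.224 / 2.0
= 6.612 rad/s^2


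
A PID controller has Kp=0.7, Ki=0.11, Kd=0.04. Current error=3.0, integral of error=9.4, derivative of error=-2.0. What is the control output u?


u = Kp*e + Ki*int(e) + Kd*de/dt
= 0.7*3.0 + 0.11*9.4 + 0.04*(-2.0)
= 2.1 + 1.034 + -0.08
= 3.054


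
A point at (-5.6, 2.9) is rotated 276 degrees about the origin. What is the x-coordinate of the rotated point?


x' = x*cos(theta) - y*sin(theta)
cos(276 deg) = 0.1045, sin(276 deg) = -0.9945
x' = -5.6 * 0.1045 - 2.9 * -0.9945
= -0.5854 - -2.8841
= 2.2988


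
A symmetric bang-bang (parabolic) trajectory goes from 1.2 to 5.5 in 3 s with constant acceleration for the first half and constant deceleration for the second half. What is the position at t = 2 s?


Symmetric rest-to-rest: each phase covers (pf-p0)/2 in time T/2. 0.5*a*(T/2)^2 = (pf-p0)/2 => a = 4*(pf-p0)/T^2
a = 4*(5.5-1.2)/3^2 = 1.9111
t = 2 is in the deceleration phase (t > T/2).
p = pf - 0.5*a*(T-t)^2 = 5.5 - 0.5*1.9111*1^2
= 4.5444


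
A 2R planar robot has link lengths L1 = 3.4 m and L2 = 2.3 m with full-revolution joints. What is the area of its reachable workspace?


r_max = L1 + L2 = 5.7 m
r_min = |L1 - L2| = 1.1 m
Area = pi*(r_max^2 - r_min^2)
= pi*(32.49 - 1.21)
= pi * 31.28
= 98.269 m^2


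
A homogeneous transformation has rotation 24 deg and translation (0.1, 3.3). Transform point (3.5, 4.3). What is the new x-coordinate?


x' = cos(theta)*px - sin(theta)*py + tx
= 0.9135*3.5 - 0.4067*4.3 + 0.1
= 1.5484


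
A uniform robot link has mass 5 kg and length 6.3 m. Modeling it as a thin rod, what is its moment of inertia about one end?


I = (1/3) * m * L^2
= (1/3) * 5 * 6.3^2
= 0.333333 * 5 * 39.69
= 66.15 kg*m^2


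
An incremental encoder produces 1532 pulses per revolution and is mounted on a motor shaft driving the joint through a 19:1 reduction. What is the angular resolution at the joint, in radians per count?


counts per rev = 1532
effective counts at joint = 1532 * 19 = 29108
resolution = 2*pi / 29108
= 2.1586e-04 rad/count


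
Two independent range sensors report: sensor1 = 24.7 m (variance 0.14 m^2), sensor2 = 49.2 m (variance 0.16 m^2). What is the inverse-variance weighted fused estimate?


w1 = (1/var1) / (1/var1 + 1/var2)
   = 7.1429 / (7.1429 + 6.25) = 0.5333
w2 = 1 - w1 = 0.4667
fused = w1*s1 + w2*s2 = 13.1733 + 22.96
= 36.1333 m


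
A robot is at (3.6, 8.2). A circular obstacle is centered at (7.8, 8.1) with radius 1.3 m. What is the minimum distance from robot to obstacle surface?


center_dist = sqrt((3.6-7.8)^2 + (8.2-8.1)^2)
= sqrt(17.64 + 0.01)
= 4.2012
min_dist = center_dist - radius = 4.2012 - 1.3 = 2.9012 m


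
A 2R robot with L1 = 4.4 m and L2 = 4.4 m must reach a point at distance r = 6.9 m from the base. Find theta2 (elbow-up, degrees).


cos(theta2) = (r^2 - L1^2 - L2^2) / (2*L1*L2)
cos(theta2) = (47.61 - 19.36 - 19.36) / 38.72
cos(theta2) = 0.229597
theta2 = 76.7266 degrees


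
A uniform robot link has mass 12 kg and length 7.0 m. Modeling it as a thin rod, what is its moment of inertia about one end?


I = (1/3) * m * L^2
= (1/3) * 12 * 7.0^2
= 0.333333 * 12 * 49.0
= 196.0 kg*m^2


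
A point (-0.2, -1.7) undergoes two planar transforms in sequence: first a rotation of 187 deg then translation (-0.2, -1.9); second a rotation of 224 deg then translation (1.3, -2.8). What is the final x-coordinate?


After transform 1:
x1 = cos(187)*-0.2 - sin(187)*-1.7 + -0.2 = -0.2087
y1 = sin(187)*-0.2 + cos(187)*-1.7 + -1.9 = -0.1883
After transform 2:
x2 = cos(224)*-0.2087 - sin(224)*-0.1883 + 1.3
= 1.3193


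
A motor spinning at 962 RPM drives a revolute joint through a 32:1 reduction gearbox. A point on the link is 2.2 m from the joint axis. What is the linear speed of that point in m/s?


omega_motor = 962 * 2*pi/60 = 100.7404 rad/s
omega_joint = omega_motor / 32 = 3.1481 rad/s
v = omega_joint * r = 3.1481 * 2.2
= 6.9259 m/s


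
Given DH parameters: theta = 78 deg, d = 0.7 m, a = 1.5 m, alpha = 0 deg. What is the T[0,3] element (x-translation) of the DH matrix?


T[0,3] = a * cos(theta)
= 1.5 * cos(78 deg)
= 1.5 * 0.2079
= 0.3119


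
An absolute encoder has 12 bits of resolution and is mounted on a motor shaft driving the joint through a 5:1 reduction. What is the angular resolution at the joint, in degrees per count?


counts = 2^12 = 4096
effective counts at joint = 4096 * 5 = 20480
resolution = 360 / 20480
= 0.0176 deg/count


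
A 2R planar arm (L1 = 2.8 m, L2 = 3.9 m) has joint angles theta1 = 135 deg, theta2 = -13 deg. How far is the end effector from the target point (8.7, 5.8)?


End effector via forward kinematics:
x = L1*cos(t1) + L2*cos(t1+t2) = -4.0466
y = L1*sin(t1) + L2*sin(t1+t2) = 5.2873
Distance to target:
d = sqrt((8.7 - -4.0466)^2 + (5.8 - 5.2873)^2)
= sqrt(162.4754 + 0.2629)
= 12.7569 m


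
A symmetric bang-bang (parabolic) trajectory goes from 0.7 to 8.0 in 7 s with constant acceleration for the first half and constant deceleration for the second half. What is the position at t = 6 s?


Symmetric rest-to-rest: each phase covers (pf-p0)/2 in time T/2. 0.5*a*(T/2)^2 = (pf-p0)/2 => a = 4*(pf-p0)/T^2
a = 4*(8.0-0.7)/7^2 = 0.5959
t = 6 is in the deceleration phase (t > T/2).
p = pf - 0.5*a*(T-t)^2 = 8.0 - 0.5*0.5959*1^2
= 7.702


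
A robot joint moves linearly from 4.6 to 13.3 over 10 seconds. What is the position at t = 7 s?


s = t/T = 7/10 = 0.7
p(t) = p0 + (pf-p0)*s
= 4.6 + (13.3 - 4.6) * 0.7
= 10.69


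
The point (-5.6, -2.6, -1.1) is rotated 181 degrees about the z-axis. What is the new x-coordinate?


Rotation about z-axis: x' = x*cos(theta) - y*sin(theta)
= -5.6 * -0.9998 - -2.6 * -0.0175
= 5.5538


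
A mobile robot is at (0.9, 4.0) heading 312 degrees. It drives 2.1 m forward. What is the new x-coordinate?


x_new = x0 + d*cos(theta)
= 0.9 + 2.1*cos(312)
= 0.9 + 1.4052
= 2.3052


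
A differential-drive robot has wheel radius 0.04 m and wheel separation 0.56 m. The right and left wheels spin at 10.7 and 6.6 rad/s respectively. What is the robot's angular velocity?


vR = r*wR = 0.04*10.7 = 0.428 m/s
vL = r*wL = 0.04*6.6 = 0.264 m/s
v = (vR+vL)/2 = 0.346 m/s
omega = (vR-vL)/L = 0.2929 rad/s
angular velocity = 0.2929 rad/s


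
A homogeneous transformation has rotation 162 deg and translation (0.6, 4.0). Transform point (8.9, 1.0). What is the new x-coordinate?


x' = cos(theta)*px - sin(theta)*py + tx
= -0.9511*8.9 - 0.309*1.0 + 0.6
= -8.1734


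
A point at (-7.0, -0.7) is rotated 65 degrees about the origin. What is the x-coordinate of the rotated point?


x' = x*cos(theta) - y*sin(theta)
cos(65 deg) = 0.4226, sin(65 deg) = 0.9063
x' = -7.0 * 0.4226 - -0.7 * 0.9063
= -2.9583 - -0.6344
= -2.3239


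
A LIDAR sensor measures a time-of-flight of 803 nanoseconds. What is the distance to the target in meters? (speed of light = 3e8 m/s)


tof = 803 ns = 8.03e-07 s
dist = c * tof / 2
= 3e8 * 8.03e-07 / 2
= 120.45 m


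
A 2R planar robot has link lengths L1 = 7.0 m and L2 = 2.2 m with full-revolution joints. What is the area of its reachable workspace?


r_max = L1 + L2 = 9.2 m
r_min = |L1 - L2| = 4.8 m
Area = pi*(r_max^2 - r_min^2)
= pi*(84.64 - 23.04)
= pi * 61.6
= 193.5221 m^2


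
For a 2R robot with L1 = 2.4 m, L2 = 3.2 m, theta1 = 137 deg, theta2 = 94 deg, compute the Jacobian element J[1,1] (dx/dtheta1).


J[1,1] = -L1*sin(t1) - L2*sin(t1+t2)
= -2.4*sin(137) - 3.2*sin(231)
= 0.8501


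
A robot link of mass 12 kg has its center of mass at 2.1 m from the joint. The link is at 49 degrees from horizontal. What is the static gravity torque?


tau = m*g*L*cos(angle)
= 12 * 9.81 * 2.1 * cos(49 deg)
= 12 * 9.81 * 2.1 * 0.6561
= 162.1857 Nm


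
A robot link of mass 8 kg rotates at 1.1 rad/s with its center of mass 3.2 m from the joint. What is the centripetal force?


F = m * omega^2 * r
= 8 * 1.1^2 * 3.2
= 8 * 1.21 * 3.2
= 30.976 N


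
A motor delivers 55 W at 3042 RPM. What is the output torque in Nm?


omega = 3042 * 2*pi/60 = 318.5575 rad/s
tau = P / omega = 55 / 318.5575
= 0.1727 Nm


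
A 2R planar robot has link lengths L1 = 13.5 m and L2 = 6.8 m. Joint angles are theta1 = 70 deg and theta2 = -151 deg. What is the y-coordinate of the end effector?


Convert angles to radians: theta1 = 1.2217, theta2 = -2.6354
y = L1*sin(theta1) + L2*sin(theta1+theta2)
y = 12.6859 + -6.7163
y = 5.9696


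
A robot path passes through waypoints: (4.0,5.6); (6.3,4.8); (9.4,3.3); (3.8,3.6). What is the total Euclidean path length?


Segment lengths:
  seg1 = sqrt((2.3)^2 + (-0.8)^2) = 2.4352
  seg2 = sqrt((3.1)^2 + (-1.5)^2) = 3.4438
  seg3 = sqrt((-5.6)^2 + (0.3)^2) = 5.608
Total = 11.487


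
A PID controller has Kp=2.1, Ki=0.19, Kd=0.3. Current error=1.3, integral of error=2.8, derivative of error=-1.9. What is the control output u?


u = Kp*e + Ki*int(e) + Kd*de/dt
= 2.1*1.3 + 0.19*2.8 + 0.3*(-1.9)
= 2.73 + 0.532 + -0.57
= 2.692
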